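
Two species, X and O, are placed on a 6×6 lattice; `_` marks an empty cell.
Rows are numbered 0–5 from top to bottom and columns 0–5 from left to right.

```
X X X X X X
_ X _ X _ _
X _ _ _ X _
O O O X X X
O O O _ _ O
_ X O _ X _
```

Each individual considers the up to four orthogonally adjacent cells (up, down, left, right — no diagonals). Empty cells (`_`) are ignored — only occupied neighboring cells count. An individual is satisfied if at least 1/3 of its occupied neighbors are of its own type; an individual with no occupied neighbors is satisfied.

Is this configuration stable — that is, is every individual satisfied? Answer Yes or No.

No

(0,0)X 1/1 satisfied
(0,1)X 3/3 satisfied
(0,2)X 2/2 satisfied
(0,3)X 3/3 satisfied
(0,4)X 2/2 satisfied
(0,5)X 1/1 satisfied
(1,1)X 1/1 satisfied
(1,3)X 1/1 satisfied
(2,0)X 0/1 not
(2,4)X 1/1 satisfied
(3,0)O 2/3 satisfied
(3,1)O 3/3 satisfied
(3,2)O 2/3 satisfied
(3,3)X 1/2 satisfied
(3,4)X 3/3 satisfied
(3,5)X 1/2 satisfied
(4,0)O 2/2 satisfied
(4,1)O 3/4 satisfied
(4,2)O 3/3 satisfied
(4,5)O 0/1 not
(5,1)X 0/2 not
(5,2)O 1/2 satisfied
(5,4)X 0/0 satisfied
For instance (2,0) has only 0/1 same-type neighbors, below 1/3.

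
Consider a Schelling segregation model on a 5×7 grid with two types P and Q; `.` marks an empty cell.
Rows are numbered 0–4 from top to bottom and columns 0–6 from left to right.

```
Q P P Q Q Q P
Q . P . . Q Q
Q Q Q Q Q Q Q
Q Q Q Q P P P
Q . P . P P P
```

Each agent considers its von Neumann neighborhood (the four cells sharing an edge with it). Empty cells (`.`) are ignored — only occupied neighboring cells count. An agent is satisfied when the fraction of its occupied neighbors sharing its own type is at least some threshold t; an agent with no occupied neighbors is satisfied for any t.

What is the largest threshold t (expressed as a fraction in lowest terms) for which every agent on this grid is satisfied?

(0,0)Q 1/2
(0,1)P 1/2
(0,2)P 2/3
(0,3)Q 1/2
(0,4)Q 2/2
(0,5)Q 2/3
(0,6)P 0/2
(1,0)Q 2/2
(1,2)P 1/2
(1,5)Q 3/3
(1,6)Q 2/3
(2,0)Q 3/3
(2,1)Q 3/3
(2,2)Q 3/4
(2,3)Q 3/3
(2,4)Q 2/3
(2,5)Q 3/4
(2,6)Q 2/3
(3,0)Q 3/3
(3,1)Q 3/3
(3,2)Q 3/4
(3,3)Q 2/3
(3,4)P 2/4
(3,5)P 3/4
(3,6)P 2/3
(4,0)Q 1/1
(4,2)P 0/1
(4,4)P 2/2
(4,5)P 3/3
(4,6)P 2/2
The smallest same-type fraction is 0/2 at (0,6), which reduces to 0/1. Any threshold above that leaves this agent unsatisfied.

0/1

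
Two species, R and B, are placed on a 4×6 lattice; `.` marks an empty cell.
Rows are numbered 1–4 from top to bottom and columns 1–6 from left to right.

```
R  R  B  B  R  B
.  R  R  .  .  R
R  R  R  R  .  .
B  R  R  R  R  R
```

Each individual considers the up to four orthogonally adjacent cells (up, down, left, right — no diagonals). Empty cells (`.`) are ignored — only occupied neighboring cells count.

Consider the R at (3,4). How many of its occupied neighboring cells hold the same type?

2

Occupied neighbors of (3,4): (4,4)=R, (3,3)=R.
Same type (R): 2 of 2.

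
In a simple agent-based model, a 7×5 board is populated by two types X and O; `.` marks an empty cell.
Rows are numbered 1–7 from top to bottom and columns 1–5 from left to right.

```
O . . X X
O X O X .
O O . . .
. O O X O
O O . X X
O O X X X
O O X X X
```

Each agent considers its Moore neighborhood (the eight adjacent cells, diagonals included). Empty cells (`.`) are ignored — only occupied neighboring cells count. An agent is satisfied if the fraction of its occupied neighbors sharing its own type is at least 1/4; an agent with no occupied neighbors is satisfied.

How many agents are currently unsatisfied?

(1,1)O 1/2 ✓
(1,4)X 2/3 ✓
(1,5)X 2/2 ✓
(2,1)O 3/4 ✓
(2,2)X 0/5 ✗
(2,3)O 1/4 ✓
(2,4)X 2/3 ✓
(3,1)O 3/4 ✓
(3,2)O 5/6 ✓
(4,2)O 5/5 ✓
(4,3)O 3/5 ✓
(4,4)X 2/4 ✓
(4,5)O 0/3 ✗
(5,1)O 4/4 ✓
(5,2)O 5/6 ✓
(5,4)X 5/7 ✓
(5,5)X 4/5 ✓
(6,1)O 5/5 ✓
(6,2)O 5/7 ✓
(6,3)X 4/7 ✓
(6,4)X 7/7 ✓
(6,5)X 5/5 ✓
(7,1)O 3/3 ✓
(7,2)O 3/5 ✓
(7,3)X 3/5 ✓
(7,4)X 5/5 ✓
(7,5)X 3/3 ✓
Unsatisfied: (2,2), (4,5) — 2 in total.

2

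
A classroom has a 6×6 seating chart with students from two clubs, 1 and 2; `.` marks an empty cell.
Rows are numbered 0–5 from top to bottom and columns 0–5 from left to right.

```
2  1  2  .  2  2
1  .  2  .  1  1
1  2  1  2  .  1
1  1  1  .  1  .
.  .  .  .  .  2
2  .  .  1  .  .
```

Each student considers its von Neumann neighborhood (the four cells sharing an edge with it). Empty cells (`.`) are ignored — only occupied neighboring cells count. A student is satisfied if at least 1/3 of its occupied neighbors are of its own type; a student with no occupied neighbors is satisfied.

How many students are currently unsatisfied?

(0,0)2 0/2 not
(0,1)1 0/2 not
(0,2)2 1/2 satisfied
(0,4)2 1/2 satisfied
(0,5)2 1/2 satisfied
(1,0)1 1/2 satisfied
(1,2)2 1/2 satisfied
(1,4)1 1/2 satisfied
(1,5)1 2/3 satisfied
(2,0)1 2/3 satisfied
(2,1)2 0/3 not
(2,2)1 1/4 not
(2,3)2 0/1 not
(2,5)1 1/1 satisfied
(3,0)1 2/2 satisfied
(3,1)1 2/3 satisfied
(3,2)1 2/2 satisfied
(3,4)1 0/0 satisfied
(4,5)2 0/0 satisfied
(5,0)2 0/0 satisfied
(5,3)1 0/0 satisfied
Unsatisfied: (0,0), (0,1), (2,1), (2,2), (2,3) — 5 in total.

5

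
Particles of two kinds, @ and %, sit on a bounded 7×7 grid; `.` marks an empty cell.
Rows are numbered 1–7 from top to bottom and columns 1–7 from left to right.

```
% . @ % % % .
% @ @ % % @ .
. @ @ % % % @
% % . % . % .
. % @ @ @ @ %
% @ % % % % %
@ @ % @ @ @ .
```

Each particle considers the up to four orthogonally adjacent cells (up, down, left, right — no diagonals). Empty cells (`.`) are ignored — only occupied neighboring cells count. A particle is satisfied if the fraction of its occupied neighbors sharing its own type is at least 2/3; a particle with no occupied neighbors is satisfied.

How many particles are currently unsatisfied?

23

(1,1)% 1/1 ✓
(1,3)@ 1/2 ✗
(1,4)% 2/3 ✓
(1,5)% 3/3 ✓
(1,6)% 1/2 ✗
(2,1)% 1/2 ✗
(2,2)@ 2/3 ✓
(2,3)@ 3/4 ✓
(2,4)% 3/4 ✓
(2,5)% 3/4 ✓
(2,6)@ 0/3 ✗
(3,2)@ 2/3 ✓
(3,3)@ 2/3 ✓
(3,4)% 3/4 ✓
(3,5)% 3/3 ✓
(3,6)% 2/4 ✗
(3,7)@ 0/1 ✗
(4,1)% 1/1 ✓
(4,2)% 2/3 ✓
(4,4)% 1/2 ✗
(4,6)% 1/2 ✗
(5,2)% 1/3 ✗
(5,3)@ 1/3 ✗
(5,4)@ 2/4 ✗
(5,5)@ 2/3 ✓
(5,6)@ 1/4 ✗
(5,7)% 1/2 ✗
(6,1)% 0/2 ✗
(6,2)@ 1/4 ✗
(6,3)% 2/4 ✗
(6,4)% 2/4 ✗
(6,5)% 2/4 ✗
(6,6)% 2/4 ✗
(6,7)% 2/2 ✓
(7,1)@ 1/2 ✗
(7,2)@ 2/3 ✓
(7,3)% 1/3 ✗
(7,4)@ 1/3 ✗
(7,5)@ 2/3 ✓
(7,6)@ 1/2 ✗
Unsatisfied: (1,3), (1,6), (2,1), (2,6), (3,6), (3,7), (4,4), (4,6), (5,2), (5,3), (5,4), (5,6), (5,7), (6,1), (6,2), (6,3), (6,4), (6,5), (6,6), (7,1), (7,3), (7,4), (7,6) — 23 in total.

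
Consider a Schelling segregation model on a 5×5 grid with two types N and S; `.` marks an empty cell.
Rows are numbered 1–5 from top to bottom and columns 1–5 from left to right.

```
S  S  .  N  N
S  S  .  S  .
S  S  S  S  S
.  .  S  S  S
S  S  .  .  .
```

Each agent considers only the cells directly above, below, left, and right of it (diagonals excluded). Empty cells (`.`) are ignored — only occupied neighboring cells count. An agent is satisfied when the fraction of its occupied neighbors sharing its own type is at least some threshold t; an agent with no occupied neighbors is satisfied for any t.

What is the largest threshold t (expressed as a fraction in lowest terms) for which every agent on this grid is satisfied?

1/2

Row 1: (1,1)S 2/2 · (1,2)S 2/2 · (1,4)N 1/2 · (1,5)N 1/1
Row 2: (2,1)S 3/3 · (2,2)S 3/3 · (2,4)S 1/2
Row 3: (3,1)S 2/2 · (3,2)S 3/3 · (3,3)S 3/3 · (3,4)S 4/4 · (3,5)S 2/2
Row 4: (4,3)S 2/2 · (4,4)S 3/3 · (4,5)S 2/2
Row 5: (5,1)S 1/1 · (5,2)S 1/1
The smallest same-type fraction is 1/2 at (1,4), which reduces to 1/2. Any threshold above that leaves this agent unsatisfied.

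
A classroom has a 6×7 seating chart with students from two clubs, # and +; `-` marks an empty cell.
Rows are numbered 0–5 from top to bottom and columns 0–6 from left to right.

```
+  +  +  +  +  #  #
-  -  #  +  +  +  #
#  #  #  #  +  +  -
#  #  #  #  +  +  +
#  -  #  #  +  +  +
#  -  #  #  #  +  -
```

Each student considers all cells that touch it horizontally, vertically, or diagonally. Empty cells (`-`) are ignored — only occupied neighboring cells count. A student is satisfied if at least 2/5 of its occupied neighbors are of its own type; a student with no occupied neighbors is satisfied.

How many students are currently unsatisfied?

0

(0,0)+ 1/1 ✓
(0,1)+ 2/3 ✓
(0,2)+ 3/4 ✓
(0,3)+ 4/5 ✓
(0,4)+ 4/5 ✓
(0,5)# 2/5 ✓
(0,6)# 2/3 ✓
(1,2)# 3/7 ✓
(1,3)+ 5/8 ✓
(1,4)+ 6/8 ✓
(1,5)+ 4/7 ✓
(1,6)# 2/4 ✓
(2,0)# 3/3 ✓
(2,1)# 6/6 ✓
(2,2)# 6/7 ✓
(2,3)# 4/8 ✓
(2,4)+ 6/8 ✓
(2,5)+ 6/7 ✓
(3,0)# 4/4 ✓
(3,1)# 7/7 ✓
(3,2)# 7/7 ✓
(3,3)# 5/8 ✓
(3,4)+ 5/8 ✓
(3,5)+ 7/7 ✓
(3,6)+ 4/4 ✓
(4,0)# 3/3 ✓
(4,2)# 6/6 ✓
(4,3)# 6/8 ✓
(4,4)+ 4/8 ✓
(4,5)+ 6/7 ✓
(4,6)+ 4/4 ✓
(5,0)# 1/1 ✓
(5,2)# 3/3 ✓
(5,3)# 4/5 ✓
(5,4)# 2/5 ✓
(5,5)+ 3/4 ✓
Every one meets the threshold.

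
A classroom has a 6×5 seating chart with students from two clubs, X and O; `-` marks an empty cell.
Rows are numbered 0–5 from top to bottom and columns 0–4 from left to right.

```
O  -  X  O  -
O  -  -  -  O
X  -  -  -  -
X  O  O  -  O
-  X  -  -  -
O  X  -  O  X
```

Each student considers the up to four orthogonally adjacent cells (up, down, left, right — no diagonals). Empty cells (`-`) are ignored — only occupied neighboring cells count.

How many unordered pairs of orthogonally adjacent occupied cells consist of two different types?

Scan each occupied cell's neighbors to the right and below so each pair is counted once.
From row 0: 1 unlike of 2 pairs (running 1/2).
From row 1: 1 unlike of 1 pairs (running 2/3).
From row 2: 0 unlike of 1 pairs (running 2/4).
From row 3: 2 unlike of 3 pairs (running 4/7).
From row 4: 0 unlike of 1 pairs (running 4/8).
From row 5: 2 unlike of 2 pairs (running 6/10).
Total adjacent occupied pairs: 10; unlike-type pairs: 6.

6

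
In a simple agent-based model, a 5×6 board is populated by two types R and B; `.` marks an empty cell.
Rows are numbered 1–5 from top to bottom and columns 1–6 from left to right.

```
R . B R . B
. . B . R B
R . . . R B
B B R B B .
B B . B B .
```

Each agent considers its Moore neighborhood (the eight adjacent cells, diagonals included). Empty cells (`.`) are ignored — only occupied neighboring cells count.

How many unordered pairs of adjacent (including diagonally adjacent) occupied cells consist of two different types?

Scan each occupied cell's neighbors to the right and below (and the two forward diagonals) so each pair is counted once.
Row 1: B(1,3)–R(1,4)≠ B(1,3)–B(2,3)= R(1,4)–R(2,5)= R(1,4)–B(2,3)≠ B(1,6)–B(2,6)= B(1,6)–R(2,5)≠  → 3/6 unlike.
Row 2: R(2,5)–B(2,6)≠ R(2,5)–R(3,5)= R(2,5)–B(3,6)≠ B(2,6)–B(3,6)= B(2,6)–R(3,5)≠  → 3/5 unlike.
Row 3: R(3,1)–B(4,1)≠ R(3,1)–B(4,2)≠ R(3,5)–B(3,6)≠ R(3,5)–B(4,5)≠ R(3,5)–B(4,4)≠ B(3,6)–B(4,5)=  → 5/6 unlike.
Row 4: B(4,1)–B(4,2)= B(4,1)–B(5,1)= B(4,1)–B(5,2)= B(4,2)–R(4,3)≠ B(4,2)–B(5,2)= B(4,2)–B(5,1)= R(4,3)–B(4,4)≠ R(4,3)–B(5,4)≠ R(4,3)–B(5,2)≠ B(4,4)–B(4,5)= B(4,4)–B(5,4)= B(4,4)–B(5,5)= B(4,5)–B(5,5)= B(4,5)–B(5,4)=  → 4/14 unlike.
Row 5: B(5,1)–B(5,2)= B(5,4)–B(5,5)=  → 0/2 unlike.
Total adjacent occupied pairs: 33; unlike-type pairs: 15.

15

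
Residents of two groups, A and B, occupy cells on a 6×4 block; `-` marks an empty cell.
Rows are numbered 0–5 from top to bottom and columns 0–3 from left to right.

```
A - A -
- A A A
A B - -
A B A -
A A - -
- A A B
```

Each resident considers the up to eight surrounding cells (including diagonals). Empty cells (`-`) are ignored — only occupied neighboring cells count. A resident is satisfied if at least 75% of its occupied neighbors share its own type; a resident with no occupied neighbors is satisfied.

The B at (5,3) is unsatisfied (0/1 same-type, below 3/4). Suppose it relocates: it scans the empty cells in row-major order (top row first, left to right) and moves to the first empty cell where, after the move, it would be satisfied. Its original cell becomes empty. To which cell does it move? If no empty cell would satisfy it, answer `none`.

Vacating (5,3). Empty cells in order:
  (0,1): 0/4 same-type → still unsatisfied.
  (0,3): 0/3 same-type → still unsatisfied.
  (1,0): 1/4 same-type → still unsatisfied.
  (2,2): 2/6 same-type → still unsatisfied.
  (2,3): 0/3 same-type → still unsatisfied.
  (3,3): 0/1 same-type → still unsatisfied.
  (4,2): 1/5 same-type → still unsatisfied.
  (4,3): 0/2 same-type → still unsatisfied.
  (5,0): 0/3 same-type → still unsatisfied.

none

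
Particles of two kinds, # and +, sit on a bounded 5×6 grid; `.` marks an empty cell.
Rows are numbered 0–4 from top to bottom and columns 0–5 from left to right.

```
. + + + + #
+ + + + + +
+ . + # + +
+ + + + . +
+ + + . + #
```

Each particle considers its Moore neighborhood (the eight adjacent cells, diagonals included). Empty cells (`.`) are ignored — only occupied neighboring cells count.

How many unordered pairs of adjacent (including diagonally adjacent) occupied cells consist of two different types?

12

Scan each occupied cell's neighbors to the right and below (and the two forward diagonals) so each pair is counted once.
Row 0: +(0,1)–+(0,2)= +(0,1)–+(1,1)= +(0,1)–+(1,2)= +(0,1)–+(1,0)= +(0,2)–+(0,3)= +(0,2)–+(1,2)= +(0,2)–+(1,3)= +(0,2)–+(1,1)= +(0,3)–+(0,4)= +(0,3)–+(1,3)= +(0,3)–+(1,4)= +(0,3)–+(1,2)= +(0,4)–#(0,5)≠ +(0,4)–+(1,4)= +(0,4)–+(1,5)= +(0,4)–+(1,3)= #(0,5)–+(1,5)≠ #(0,5)–+(1,4)≠  → 3/18 unlike.
Row 1: +(1,0)–+(1,1)= +(1,0)–+(2,0)= +(1,1)–+(1,2)= +(1,1)–+(2,2)= +(1,1)–+(2,0)= +(1,2)–+(1,3)= +(1,2)–+(2,2)= +(1,2)–#(2,3)≠ +(1,3)–+(1,4)= +(1,3)–#(2,3)≠ +(1,3)–+(2,4)= +(1,3)–+(2,2)= +(1,4)–+(1,5)= +(1,4)–+(2,4)= +(1,4)–+(2,5)= +(1,4)–#(2,3)≠ +(1,5)–+(2,5)= +(1,5)–+(2,4)=  → 3/18 unlike.
Row 2: +(2,0)–+(3,0)= +(2,0)–+(3,1)= +(2,2)–#(2,3)≠ +(2,2)–+(3,2)= +(2,2)–+(3,3)= +(2,2)–+(3,1)= #(2,3)–+(2,4)≠ #(2,3)–+(3,3)≠ #(2,3)–+(3,2)≠ +(2,4)–+(2,5)= +(2,4)–+(3,5)= +(2,4)–+(3,3)= +(2,5)–+(3,5)=  → 4/13 unlike.
Row 3: +(3,0)–+(3,1)= +(3,0)–+(4,0)= +(3,0)–+(4,1)= +(3,1)–+(3,2)= +(3,1)–+(4,1)= +(3,1)–+(4,2)= +(3,1)–+(4,0)= +(3,2)–+(3,3)= +(3,2)–+(4,2)= +(3,2)–+(4,1)= +(3,3)–+(4,4)= +(3,3)–+(4,2)= +(3,5)–#(4,5)≠ +(3,5)–+(4,4)=  → 1/14 unlike.
Row 4: +(4,0)–+(4,1)= +(4,1)–+(4,2)= +(4,4)–#(4,5)≠  → 1/3 unlike.
Total adjacent occupied pairs: 66; unlike-type pairs: 12.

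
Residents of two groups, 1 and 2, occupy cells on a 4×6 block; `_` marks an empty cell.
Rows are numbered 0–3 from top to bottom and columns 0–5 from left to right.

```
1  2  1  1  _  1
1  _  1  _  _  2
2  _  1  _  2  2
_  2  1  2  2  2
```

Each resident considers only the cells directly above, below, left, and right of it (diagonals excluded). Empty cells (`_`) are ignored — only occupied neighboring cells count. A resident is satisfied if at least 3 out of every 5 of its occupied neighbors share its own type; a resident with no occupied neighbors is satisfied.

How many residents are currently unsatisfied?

Row 0: (0,0)1 1/2 not · (0,1)2 0/2 not · (0,2)1 2/3 satisfied · (0,3)1 1/1 satisfied · (0,5)1 0/1 not
Row 1: (1,0)1 1/2 not · (1,2)1 2/2 satisfied · (1,5)2 1/2 not
Row 2: (2,0)2 0/1 not · (2,2)1 2/2 satisfied · (2,4)2 2/2 satisfied · (2,5)2 3/3 satisfied
Row 3: (3,1)2 0/1 not · (3,2)1 1/3 not · (3,3)2 1/2 not · (3,4)2 3/3 satisfied · (3,5)2 2/2 satisfied
Unsatisfied: (0,0), (0,1), (0,5), (1,0), (1,5), (2,0), (3,1), (3,2), (3,3) — 9 in total.

9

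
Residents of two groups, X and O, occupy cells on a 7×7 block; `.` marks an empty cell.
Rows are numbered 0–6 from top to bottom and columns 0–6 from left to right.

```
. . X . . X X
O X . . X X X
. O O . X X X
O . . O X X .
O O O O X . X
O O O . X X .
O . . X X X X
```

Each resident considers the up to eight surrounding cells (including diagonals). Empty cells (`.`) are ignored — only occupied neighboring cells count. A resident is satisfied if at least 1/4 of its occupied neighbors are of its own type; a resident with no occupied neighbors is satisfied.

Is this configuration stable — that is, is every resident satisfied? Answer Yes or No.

Row 0: (0,2)X 1/1 satisfied · (0,5)X 4/4 satisfied · (0,6)X 3/3 satisfied
Row 1: (1,0)O 1/2 satisfied · (1,1)X 1/4 satisfied · (1,4)X 4/4 satisfied · (1,5)X 7/7 satisfied · (1,6)X 5/5 satisfied
Row 2: (2,1)O 3/4 satisfied · (2,2)O 2/3 satisfied · (2,4)X 5/6 satisfied · (2,5)X 7/7 satisfied · (2,6)X 4/4 satisfied
Row 3: (3,0)O 3/3 satisfied · (3,3)O 3/6 satisfied · (3,4)X 4/6 satisfied · (3,5)X 6/6 satisfied
Row 4: (4,0)O 4/4 satisfied · (4,1)O 6/6 satisfied · (4,2)O 5/5 satisfied · (4,3)O 3/6 satisfied · (4,4)X 4/6 satisfied · (4,6)X 2/2 satisfied
Row 5: (5,0)O 4/4 satisfied · (5,1)O 6/6 satisfied · (5,2)O 4/5 satisfied · (5,4)X 5/6 satisfied · (5,5)X 6/6 satisfied
Row 6: (6,0)O 2/2 satisfied · (6,3)X 2/3 satisfied · (6,4)X 4/4 satisfied · (6,5)X 4/4 satisfied · (6,6)X 2/2 satisfied
All meet the threshold, so the configuration is stable.

Yes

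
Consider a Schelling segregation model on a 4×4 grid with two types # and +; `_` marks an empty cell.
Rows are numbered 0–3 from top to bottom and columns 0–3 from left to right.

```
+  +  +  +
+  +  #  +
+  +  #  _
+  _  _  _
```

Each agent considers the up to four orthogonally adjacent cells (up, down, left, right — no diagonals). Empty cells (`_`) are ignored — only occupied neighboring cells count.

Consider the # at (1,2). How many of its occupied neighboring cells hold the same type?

1

Occupied neighbors of (1,2): (0,2)=+, (2,2)=#, (1,1)=+, (1,3)=+.
Same type (#): 1 of 4.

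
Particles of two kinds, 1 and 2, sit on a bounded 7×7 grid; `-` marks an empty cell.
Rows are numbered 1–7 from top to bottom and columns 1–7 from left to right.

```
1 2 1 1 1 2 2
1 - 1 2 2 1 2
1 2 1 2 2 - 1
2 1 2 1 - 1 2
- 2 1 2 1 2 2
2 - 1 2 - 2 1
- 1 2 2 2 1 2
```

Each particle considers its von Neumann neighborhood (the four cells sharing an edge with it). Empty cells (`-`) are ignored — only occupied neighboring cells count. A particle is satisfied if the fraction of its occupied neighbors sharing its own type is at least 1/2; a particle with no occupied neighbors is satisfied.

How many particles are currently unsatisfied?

26

(1,1)1 1/2 ✓
(1,2)2 0/2 ✗
(1,3)1 2/3 ✓
(1,4)1 2/3 ✓
(1,5)1 1/3 ✗
(1,6)2 1/3 ✗
(1,7)2 2/2 ✓
(2,1)1 2/2 ✓
(2,3)1 2/3 ✓
(2,4)2 2/4 ✓
(2,5)2 2/4 ✓
(2,6)1 0/3 ✗
(2,7)2 1/3 ✗
(3,1)1 1/3 ✗
(3,2)2 0/3 ✗
(3,3)1 1/4 ✗
(3,4)2 2/4 ✓
(3,5)2 2/2 ✓
(3,7)1 0/2 ✗
(4,1)2 0/2 ✗
(4,2)1 0/4 ✗
(4,3)2 0/4 ✗
(4,4)1 0/3 ✗
(4,6)1 0/2 ✗
(4,7)2 1/3 ✗
(5,2)2 0/2 ✗
(5,3)1 1/4 ✗
(5,4)2 1/4 ✗
(5,5)1 0/2 ✗
(5,6)2 2/4 ✓
(5,7)2 2/3 ✓
(6,1)2 0/0 ✓
(6,3)1 1/3 ✗
(6,4)2 2/3 ✓
(6,6)2 1/3 ✗
(6,7)1 0/3 ✗
(7,2)1 0/1 ✗
(7,3)2 1/3 ✗
(7,4)2 3/3 ✓
(7,5)2 1/2 ✓
(7,6)1 0/3 ✗
(7,7)2 0/2 ✗
Unsatisfied: (1,2), (1,5), (1,6), (2,6), (2,7), (3,1), (3,2), (3,3), (3,7), (4,1), (4,2), (4,3), (4,4), (4,6), (4,7), (5,2), (5,3), (5,4), (5,5), (6,3), (6,6), (6,7), (7,2), (7,3), (7,6), (7,7) — 26 in total.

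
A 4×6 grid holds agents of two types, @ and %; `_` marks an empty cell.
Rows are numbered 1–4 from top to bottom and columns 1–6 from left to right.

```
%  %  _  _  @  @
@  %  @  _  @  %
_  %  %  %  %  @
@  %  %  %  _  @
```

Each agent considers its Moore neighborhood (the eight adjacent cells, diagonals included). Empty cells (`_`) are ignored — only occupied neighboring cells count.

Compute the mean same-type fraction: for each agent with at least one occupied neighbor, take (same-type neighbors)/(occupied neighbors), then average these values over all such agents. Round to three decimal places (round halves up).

0.537

(1,1)% 2/3
(1,2)% 2/4
(1,5)@ 2/3
(1,6)@ 2/3
(2,1)@ 0/4
(2,2)% 4/6
(2,3)@ 0/5
(2,5)@ 3/6
(2,6)% 1/5
(3,2)% 4/7
(3,3)% 6/7
(3,4)% 4/6
(3,5)% 3/6
(3,6)@ 2/4
(4,1)@ 0/2
(4,2)% 3/4
(4,3)% 5/5
(4,4)% 4/4
(4,6)@ 1/2
Sum over 19 agents: 2/3 + 2/4 + 2/3 + 2/3 + 0/4 + 4/6 + 0/5 + 3/6 + 1/5 + 4/7 + 6/7 + 4/6 + 3/6 + 2/4 + 0/2 + 3/4 + 5/5 + 4/4 + 1/2 = 4289/420; mean = 4289/420 ÷ 19 = 4289/7980 = 0.537468… → 0.537.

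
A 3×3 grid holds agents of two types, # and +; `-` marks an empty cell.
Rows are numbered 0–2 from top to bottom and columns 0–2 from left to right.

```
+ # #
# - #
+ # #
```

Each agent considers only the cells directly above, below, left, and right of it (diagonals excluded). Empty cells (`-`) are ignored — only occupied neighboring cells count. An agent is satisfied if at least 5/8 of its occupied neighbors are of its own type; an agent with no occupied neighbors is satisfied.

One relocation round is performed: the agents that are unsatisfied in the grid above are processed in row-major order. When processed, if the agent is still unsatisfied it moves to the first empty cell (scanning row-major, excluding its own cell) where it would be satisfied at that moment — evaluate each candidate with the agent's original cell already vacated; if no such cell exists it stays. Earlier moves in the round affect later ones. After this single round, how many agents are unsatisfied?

Initially unsatisfied (in order): (0,0), (0,1), (1,0), (2,0), (2,1).
  (0,0): no empty cell satisfies it; stays.
  (0,1) → (1,1).
  (1,0) → (0,1).
  (2,0): no empty cell satisfies it; stays.
  (2,1): now satisfied by earlier moves; stays.
Resulting grid:
+ # #
- # #
+ # #
Unsatisfied now: (0,0), (2,0).

2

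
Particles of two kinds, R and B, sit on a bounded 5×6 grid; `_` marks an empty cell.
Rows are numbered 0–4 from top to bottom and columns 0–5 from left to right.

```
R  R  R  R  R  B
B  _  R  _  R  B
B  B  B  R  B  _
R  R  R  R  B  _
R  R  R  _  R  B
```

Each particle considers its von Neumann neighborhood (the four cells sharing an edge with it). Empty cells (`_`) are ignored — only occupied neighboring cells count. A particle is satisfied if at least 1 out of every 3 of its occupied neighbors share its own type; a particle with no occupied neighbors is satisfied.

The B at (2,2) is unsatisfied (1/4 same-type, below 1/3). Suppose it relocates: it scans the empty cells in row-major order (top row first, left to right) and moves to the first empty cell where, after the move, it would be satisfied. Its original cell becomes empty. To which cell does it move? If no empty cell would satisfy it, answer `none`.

(1,1)

Vacating (2,2). Empty cells in order:
  (1,1): 2/4 same-type → satisfied — stop here.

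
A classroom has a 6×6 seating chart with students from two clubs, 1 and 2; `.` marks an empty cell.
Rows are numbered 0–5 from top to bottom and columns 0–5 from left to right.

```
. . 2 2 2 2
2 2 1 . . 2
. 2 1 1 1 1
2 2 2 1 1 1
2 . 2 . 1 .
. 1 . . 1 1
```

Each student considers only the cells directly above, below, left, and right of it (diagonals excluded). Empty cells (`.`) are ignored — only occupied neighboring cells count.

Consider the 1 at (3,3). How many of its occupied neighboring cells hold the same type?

Occupied neighbors of (3,3): (2,3)=1, (3,2)=2, (3,4)=1.
Same type (1): 2 of 3.

2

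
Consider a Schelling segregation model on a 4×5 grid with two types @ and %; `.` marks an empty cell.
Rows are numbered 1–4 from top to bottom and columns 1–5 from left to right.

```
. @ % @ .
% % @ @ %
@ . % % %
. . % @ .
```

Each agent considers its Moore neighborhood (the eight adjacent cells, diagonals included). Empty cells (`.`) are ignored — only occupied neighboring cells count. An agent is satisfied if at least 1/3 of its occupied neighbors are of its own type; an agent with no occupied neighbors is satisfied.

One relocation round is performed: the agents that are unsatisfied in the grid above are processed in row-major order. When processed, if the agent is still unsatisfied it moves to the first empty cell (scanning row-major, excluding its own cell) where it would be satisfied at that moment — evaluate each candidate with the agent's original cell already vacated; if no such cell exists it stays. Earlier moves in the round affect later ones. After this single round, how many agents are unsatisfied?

0

Initially unsatisfied (in order): (1,2), (1,3), (2,4), (3,1), (4,4).
  (1,2) → (1,5).
  (1,3) → (1,1).
  (2,4): now satisfied by earlier moves; stays.
  (3,1) → (1,3).
  (4,4) → (1,2).
Resulting grid:
% @ @ @ @
% % @ @ %
. . % % %
. . % . .
All satisfied now.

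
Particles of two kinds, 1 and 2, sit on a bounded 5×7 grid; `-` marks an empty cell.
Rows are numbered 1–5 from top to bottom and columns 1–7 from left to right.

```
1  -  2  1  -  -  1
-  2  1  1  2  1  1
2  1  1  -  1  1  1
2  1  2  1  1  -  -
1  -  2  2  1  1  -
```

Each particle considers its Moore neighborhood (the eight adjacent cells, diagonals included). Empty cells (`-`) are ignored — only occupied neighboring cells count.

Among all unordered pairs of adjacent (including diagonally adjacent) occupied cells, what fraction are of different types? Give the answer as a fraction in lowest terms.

Scan each occupied cell's neighbors to the right and below (and the two forward diagonals) so each pair is counted once.
Row 1: 1(1,1)–2(2,2)≠ 2(1,3)–1(1,4)≠ 2(1,3)–1(2,3)≠ 2(1,3)–1(2,4)≠ 2(1,3)–2(2,2)= 1(1,4)–1(2,4)= 1(1,4)–2(2,5)≠ 1(1,4)–1(2,3)= 1(1,7)–1(2,7)= 1(1,7)–1(2,6)=  → 5/10 unlike.
Row 2: 2(2,2)–1(2,3)≠ 2(2,2)–1(3,2)≠ 2(2,2)–1(3,3)≠ 2(2,2)–2(3,1)= 1(2,3)–1(2,4)= 1(2,3)–1(3,3)= 1(2,3)–1(3,2)= 1(2,4)–2(2,5)≠ 1(2,4)–1(3,5)= 1(2,4)–1(3,3)= 2(2,5)–1(2,6)≠ 2(2,5)–1(3,5)≠ 2(2,5)–1(3,6)≠ 1(2,6)–1(2,7)= 1(2,6)–1(3,6)= 1(2,6)–1(3,7)= 1(2,6)–1(3,5)= 1(2,7)–1(3,7)= 1(2,7)–1(3,6)=  → 7/19 unlike.
Row 3: 2(3,1)–1(3,2)≠ 2(3,1)–2(4,1)= 2(3,1)–1(4,2)≠ 1(3,2)–1(3,3)= 1(3,2)–1(4,2)= 1(3,2)–2(4,3)≠ 1(3,2)–2(4,1)≠ 1(3,3)–2(4,3)≠ 1(3,3)–1(4,4)= 1(3,3)–1(4,2)= 1(3,5)–1(3,6)= 1(3,5)–1(4,5)= 1(3,5)–1(4,4)= 1(3,6)–1(3,7)= 1(3,6)–1(4,5)=  → 5/15 unlike.
Row 4: 2(4,1)–1(4,2)≠ 2(4,1)–1(5,1)≠ 1(4,2)–2(4,3)≠ 1(4,2)–2(5,3)≠ 1(4,2)–1(5,1)= 2(4,3)–1(4,4)≠ 2(4,3)–2(5,3)= 2(4,3)–2(5,4)= 1(4,4)–1(4,5)= 1(4,4)–2(5,4)≠ 1(4,4)–1(5,5)= 1(4,4)–2(5,3)≠ 1(4,5)–1(5,5)= 1(4,5)–1(5,6)= 1(4,5)–2(5,4)≠  → 8/15 unlike.
Row 5: 2(5,3)–2(5,4)= 2(5,4)–1(5,5)≠ 1(5,5)–1(5,6)=  → 1/3 unlike.
Total adjacent occupied pairs: 62; unlike-type pairs: 26.
26/62 reduces to 13/31.

13/31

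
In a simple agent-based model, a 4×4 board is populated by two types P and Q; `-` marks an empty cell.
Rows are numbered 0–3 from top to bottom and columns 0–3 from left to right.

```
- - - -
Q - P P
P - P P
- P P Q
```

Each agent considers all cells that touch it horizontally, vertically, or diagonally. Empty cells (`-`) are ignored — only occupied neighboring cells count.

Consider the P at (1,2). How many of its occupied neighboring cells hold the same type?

3

Occupied neighbors of (1,2): (1,3)=P, (2,2)=P, (2,3)=P.
Same type (P): 3 of 3.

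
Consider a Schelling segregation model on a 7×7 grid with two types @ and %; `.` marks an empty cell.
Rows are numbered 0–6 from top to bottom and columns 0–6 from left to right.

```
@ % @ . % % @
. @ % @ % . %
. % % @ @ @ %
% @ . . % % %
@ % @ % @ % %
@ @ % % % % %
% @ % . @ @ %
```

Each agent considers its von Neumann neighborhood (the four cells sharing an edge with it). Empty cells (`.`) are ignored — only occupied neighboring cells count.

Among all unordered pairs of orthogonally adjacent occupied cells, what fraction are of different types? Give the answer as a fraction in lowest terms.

35/62

Scan each occupied cell's neighbors to the right and below so each pair is counted once.
Row 0: @(0,0)–%(0,1)≠ %(0,1)–@(0,2)≠ %(0,1)–@(1,1)≠ @(0,2)–%(1,2)≠ %(0,4)–%(0,5)= %(0,4)–%(1,4)= %(0,5)–@(0,6)≠ @(0,6)–%(1,6)≠  → 6/8 unlike.
Row 1: @(1,1)–%(1,2)≠ @(1,1)–%(2,1)≠ %(1,2)–@(1,3)≠ %(1,2)–%(2,2)= @(1,3)–%(1,4)≠ @(1,3)–@(2,3)= %(1,4)–@(2,4)≠ %(1,6)–%(2,6)=  → 5/8 unlike.
Row 2: %(2,1)–%(2,2)= %(2,1)–@(3,1)≠ %(2,2)–@(2,3)≠ @(2,3)–@(2,4)= @(2,4)–@(2,5)= @(2,4)–%(3,4)≠ @(2,5)–%(2,6)≠ @(2,5)–%(3,5)≠ %(2,6)–%(3,6)=  → 5/9 unlike.
Row 3: %(3,0)–@(3,1)≠ %(3,0)–@(4,0)≠ @(3,1)–%(4,1)≠ %(3,4)–%(3,5)= %(3,4)–@(4,4)≠ %(3,5)–%(3,6)= %(3,5)–%(4,5)= %(3,6)–%(4,6)=  → 4/8 unlike.
Row 4: @(4,0)–%(4,1)≠ @(4,0)–@(5,0)= %(4,1)–@(4,2)≠ %(4,1)–@(5,1)≠ @(4,2)–%(4,3)≠ @(4,2)–%(5,2)≠ %(4,3)–@(4,4)≠ %(4,3)–%(5,3)= @(4,4)–%(4,5)≠ @(4,4)–%(5,4)≠ %(4,5)–%(4,6)= %(4,5)–%(5,5)= %(4,6)–%(5,6)=  → 8/13 unlike.
Row 5: @(5,0)–@(5,1)= @(5,0)–%(6,0)≠ @(5,1)–%(5,2)≠ @(5,1)–@(6,1)= %(5,2)–%(5,3)= %(5,2)–%(6,2)= %(5,3)–%(5,4)= %(5,4)–%(5,5)= %(5,4)–@(6,4)≠ %(5,5)–%(5,6)= %(5,5)–@(6,5)≠ %(5,6)–%(6,6)=  → 4/12 unlike.
Row 6: %(6,0)–@(6,1)≠ @(6,1)–%(6,2)≠ @(6,4)–@(6,5)= @(6,5)–%(6,6)≠  → 3/4 unlike.
Total adjacent occupied pairs: 62; unlike-type pairs: 35.
35/62 is already in lowest terms.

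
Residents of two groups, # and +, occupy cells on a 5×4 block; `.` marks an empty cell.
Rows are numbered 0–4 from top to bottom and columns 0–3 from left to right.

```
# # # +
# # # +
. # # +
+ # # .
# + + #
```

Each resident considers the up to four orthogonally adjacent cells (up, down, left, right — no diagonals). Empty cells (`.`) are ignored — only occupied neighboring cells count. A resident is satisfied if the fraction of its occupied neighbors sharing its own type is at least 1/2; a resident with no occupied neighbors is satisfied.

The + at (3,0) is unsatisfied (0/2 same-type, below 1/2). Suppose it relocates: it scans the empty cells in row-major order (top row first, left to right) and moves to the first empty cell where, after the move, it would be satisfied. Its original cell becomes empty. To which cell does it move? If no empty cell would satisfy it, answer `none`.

none

Vacating (3,0). Empty cells in order:
  (2,0): 0/2 same-type → still unsatisfied.
  (3,3): 1/3 same-type → still unsatisfied.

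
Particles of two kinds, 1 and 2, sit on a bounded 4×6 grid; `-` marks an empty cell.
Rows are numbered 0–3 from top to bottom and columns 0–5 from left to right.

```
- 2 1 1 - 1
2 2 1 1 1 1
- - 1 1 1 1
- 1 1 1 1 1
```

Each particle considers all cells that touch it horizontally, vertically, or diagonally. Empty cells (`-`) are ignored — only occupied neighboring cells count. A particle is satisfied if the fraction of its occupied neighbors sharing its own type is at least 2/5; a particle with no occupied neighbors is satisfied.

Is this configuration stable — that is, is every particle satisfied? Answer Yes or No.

(0,1)2 2/4 ok
(0,2)1 3/5 ok
(0,3)1 4/4 ok
(0,5)1 2/2 ok
(1,0)2 2/2 ok
(1,1)2 2/5 ok
(1,2)1 5/7 ok
(1,3)1 7/7 ok
(1,4)1 7/7 ok
(1,5)1 4/4 ok
(2,2)1 6/7 ok
(2,3)1 8/8 ok
(2,4)1 8/8 ok
(2,5)1 5/5 ok
(3,1)1 2/2 ok
(3,2)1 4/4 ok
(3,3)1 5/5 ok
(3,4)1 5/5 ok
(3,5)1 3/3 ok
All meet the threshold, so the configuration is stable.

Yes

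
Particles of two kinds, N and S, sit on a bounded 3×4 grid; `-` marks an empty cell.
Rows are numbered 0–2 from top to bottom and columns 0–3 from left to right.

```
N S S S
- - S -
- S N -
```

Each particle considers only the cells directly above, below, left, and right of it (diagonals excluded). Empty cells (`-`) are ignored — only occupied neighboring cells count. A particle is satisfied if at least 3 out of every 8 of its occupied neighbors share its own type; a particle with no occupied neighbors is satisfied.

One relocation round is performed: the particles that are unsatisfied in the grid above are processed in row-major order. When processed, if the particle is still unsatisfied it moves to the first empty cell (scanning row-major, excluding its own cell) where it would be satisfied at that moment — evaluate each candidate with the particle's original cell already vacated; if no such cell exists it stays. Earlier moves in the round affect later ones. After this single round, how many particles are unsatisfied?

Initially unsatisfied (in order): (0,0), (2,1), (2,2).
  (0,0) → (1,0).
  (2,1) → (0,0).
  (2,2) → (2,0).
Resulting grid:
S S S S
N - S -
N - - -
All satisfied now.

0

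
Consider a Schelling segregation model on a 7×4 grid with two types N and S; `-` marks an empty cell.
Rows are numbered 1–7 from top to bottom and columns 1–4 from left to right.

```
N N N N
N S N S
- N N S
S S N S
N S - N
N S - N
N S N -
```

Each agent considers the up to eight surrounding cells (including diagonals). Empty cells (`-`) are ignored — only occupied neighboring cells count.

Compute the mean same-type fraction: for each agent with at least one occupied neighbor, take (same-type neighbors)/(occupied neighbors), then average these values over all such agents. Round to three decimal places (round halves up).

0.466

(1,1)N 2/3
(1,2)N 4/5
(1,3)N 3/5
(1,4)N 2/3
(2,1)N 3/4
(2,2)S 0/7
(2,3)N 5/8
(2,4)S 1/5
(3,2)N 4/7
(3,3)N 3/8
(3,4)S 2/5
(4,1)S 2/4
(4,2)S 2/6
(4,3)N 3/7
(4,4)S 1/4
(5,1)N 1/5
(5,2)S 3/6
(5,4)N 2/3
(6,1)N 2/5
(6,2)S 2/6
(6,4)N 2/2
(7,1)N 1/3
(7,2)S 1/4
(7,3)N 1/3
Sum over 24 agents: 2/3 + 4/5 + 3/5 + 2/3 + 3/4 + 0/7 + 5/8 + 1/5 + 4/7 + 3/8 + 2/5 + 2/4 + 2/6 + 3/7 + 1/4 + 1/5 + 3/6 + 2/3 + 2/5 + 2/6 + 2/2 + 1/3 + 1/4 + 1/3 = 671/60; mean = 671/60 ÷ 24 = 671/1440 = 0.465972… → 0.466.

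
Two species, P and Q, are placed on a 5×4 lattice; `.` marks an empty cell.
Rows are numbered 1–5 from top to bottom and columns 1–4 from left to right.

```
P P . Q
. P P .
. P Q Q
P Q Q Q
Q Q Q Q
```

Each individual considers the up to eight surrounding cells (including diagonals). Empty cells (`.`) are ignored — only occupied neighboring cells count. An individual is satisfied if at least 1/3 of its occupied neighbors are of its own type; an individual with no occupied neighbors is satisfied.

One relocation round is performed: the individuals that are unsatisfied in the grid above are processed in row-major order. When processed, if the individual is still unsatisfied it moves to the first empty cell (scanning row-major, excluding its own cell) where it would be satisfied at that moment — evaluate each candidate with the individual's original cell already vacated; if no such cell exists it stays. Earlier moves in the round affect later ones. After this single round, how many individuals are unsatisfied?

0

Initially unsatisfied (in order): (1,4), (4,1).
  (1,4) → (2,4).
  (4,1) → (1,3).
Resulting grid:
P P P .
. P P Q
. P Q Q
. Q Q Q
Q Q Q Q
All satisfied now.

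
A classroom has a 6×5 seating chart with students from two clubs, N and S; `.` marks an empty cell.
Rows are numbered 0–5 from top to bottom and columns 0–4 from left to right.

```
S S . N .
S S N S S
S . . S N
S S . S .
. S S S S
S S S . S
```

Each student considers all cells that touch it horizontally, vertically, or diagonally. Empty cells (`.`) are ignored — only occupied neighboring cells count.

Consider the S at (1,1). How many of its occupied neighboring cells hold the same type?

4

Occupied neighbors of (1,1): (0,0)=S, (0,1)=S, (1,0)=S, (1,2)=N, (2,0)=S.
Same type (S): 4 of 5.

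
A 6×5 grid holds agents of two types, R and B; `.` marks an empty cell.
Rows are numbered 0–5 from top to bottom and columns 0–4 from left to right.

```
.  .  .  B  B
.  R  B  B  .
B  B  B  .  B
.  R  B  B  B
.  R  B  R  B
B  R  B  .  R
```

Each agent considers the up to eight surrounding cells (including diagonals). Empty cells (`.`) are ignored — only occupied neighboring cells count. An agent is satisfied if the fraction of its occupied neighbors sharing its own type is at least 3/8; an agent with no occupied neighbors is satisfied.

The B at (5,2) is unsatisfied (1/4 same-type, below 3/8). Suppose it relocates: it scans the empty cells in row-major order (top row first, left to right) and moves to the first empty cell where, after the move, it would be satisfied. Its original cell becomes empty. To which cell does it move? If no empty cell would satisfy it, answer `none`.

(0,1)

Vacating (5,2). Empty cells in order:
  (0,0): 0/1 same-type → still unsatisfied.
  (0,1): 1/2 same-type → satisfied — stop here.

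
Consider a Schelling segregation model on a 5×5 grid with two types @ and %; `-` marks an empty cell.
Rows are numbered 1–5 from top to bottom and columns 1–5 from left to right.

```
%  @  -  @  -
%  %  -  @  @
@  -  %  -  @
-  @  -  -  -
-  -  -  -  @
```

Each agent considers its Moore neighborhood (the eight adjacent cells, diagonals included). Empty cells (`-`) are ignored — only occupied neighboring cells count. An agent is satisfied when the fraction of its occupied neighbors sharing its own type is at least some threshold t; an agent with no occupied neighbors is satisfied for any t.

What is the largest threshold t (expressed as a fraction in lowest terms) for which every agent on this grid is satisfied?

(1,1)% 2/3
(1,2)@ 0/3
(1,4)@ 2/2
(2,1)% 2/4
(2,2)% 3/5
(2,4)@ 3/4
(2,5)@ 3/3
(3,1)@ 1/3
(3,3)% 1/3
(3,5)@ 2/2
(4,2)@ 1/2
(5,5)@ — no occupied neighbors
The smallest same-type fraction is 0/3 at (1,2), which reduces to 0/1. Any threshold above that leaves this agent unsatisfied.

0/1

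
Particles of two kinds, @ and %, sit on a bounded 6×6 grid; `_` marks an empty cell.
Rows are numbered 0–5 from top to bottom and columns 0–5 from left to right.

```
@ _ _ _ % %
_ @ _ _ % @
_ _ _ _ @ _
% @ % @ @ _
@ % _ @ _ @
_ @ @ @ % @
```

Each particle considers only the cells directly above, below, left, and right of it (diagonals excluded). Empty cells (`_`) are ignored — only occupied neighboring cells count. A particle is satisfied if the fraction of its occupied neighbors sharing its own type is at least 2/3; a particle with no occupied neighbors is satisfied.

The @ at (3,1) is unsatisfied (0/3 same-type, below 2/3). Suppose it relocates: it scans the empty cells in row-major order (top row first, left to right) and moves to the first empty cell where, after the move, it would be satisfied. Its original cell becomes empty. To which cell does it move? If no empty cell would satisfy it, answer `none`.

(0,1)

Vacating (3,1). Empty cells in order:
  (0,1): 2/2 same-type → satisfied — stop here.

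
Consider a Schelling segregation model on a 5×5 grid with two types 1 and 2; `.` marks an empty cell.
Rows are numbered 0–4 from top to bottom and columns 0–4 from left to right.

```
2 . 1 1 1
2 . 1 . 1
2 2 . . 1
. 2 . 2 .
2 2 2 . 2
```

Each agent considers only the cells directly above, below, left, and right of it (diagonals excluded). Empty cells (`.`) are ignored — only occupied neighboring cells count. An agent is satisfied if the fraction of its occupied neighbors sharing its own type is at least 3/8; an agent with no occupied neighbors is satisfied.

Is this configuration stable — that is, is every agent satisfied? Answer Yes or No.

Yes

(0,0)2 1/1 ✓
(0,2)1 2/2 ✓
(0,3)1 2/2 ✓
(0,4)1 2/2 ✓
(1,0)2 2/2 ✓
(1,2)1 1/1 ✓
(1,4)1 2/2 ✓
(2,0)2 2/2 ✓
(2,1)2 2/2 ✓
(2,4)1 1/1 ✓
(3,1)2 2/2 ✓
(3,3)2 0/0 ✓
(4,0)2 1/1 ✓
(4,1)2 3/3 ✓
(4,2)2 1/1 ✓
(4,4)2 0/0 ✓
All meet the threshold, so the configuration is stable.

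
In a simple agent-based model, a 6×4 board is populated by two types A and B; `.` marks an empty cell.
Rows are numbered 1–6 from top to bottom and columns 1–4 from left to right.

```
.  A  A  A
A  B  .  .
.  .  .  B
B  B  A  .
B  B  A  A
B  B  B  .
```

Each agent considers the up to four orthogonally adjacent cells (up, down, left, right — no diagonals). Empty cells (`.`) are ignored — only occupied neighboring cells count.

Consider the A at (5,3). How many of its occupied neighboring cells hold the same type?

Occupied neighbors of (5,3): (4,3)=A, (6,3)=B, (5,2)=B, (5,4)=A.
Same type (A): 2 of 4.

2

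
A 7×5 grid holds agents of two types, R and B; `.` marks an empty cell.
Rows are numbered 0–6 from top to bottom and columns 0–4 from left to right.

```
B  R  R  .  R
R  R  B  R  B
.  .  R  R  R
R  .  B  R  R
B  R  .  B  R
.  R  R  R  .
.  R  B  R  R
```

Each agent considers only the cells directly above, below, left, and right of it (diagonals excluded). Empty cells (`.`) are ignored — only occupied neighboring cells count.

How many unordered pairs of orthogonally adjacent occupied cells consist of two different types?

19

Scan each occupied cell's neighbors to the right and below so each pair is counted once.
From row 0: 4 unlike of 6 pairs (running 4/6).
From row 1: 5 unlike of 7 pairs (running 9/13).
From row 2: 1 unlike of 5 pairs (running 10/18).
From row 3: 3 unlike of 5 pairs (running 13/23).
From row 4: 3 unlike of 4 pairs (running 16/27).
From row 5: 1 unlike of 5 pairs (running 17/32).
From row 6: 2 unlike of 3 pairs (running 19/35).
Total adjacent occupied pairs: 35; unlike-type pairs: 19.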